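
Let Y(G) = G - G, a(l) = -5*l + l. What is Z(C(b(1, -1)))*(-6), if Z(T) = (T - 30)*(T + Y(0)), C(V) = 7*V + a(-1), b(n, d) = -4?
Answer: -7776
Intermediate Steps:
a(l) = -4*l
Y(G) = 0
C(V) = 4 + 7*V (C(V) = 7*V - 4*(-1) = 7*V + 4 = 4 + 7*V)
Z(T) = T*(-30 + T) (Z(T) = (T - 30)*(T + 0) = (-30 + T)*T = T*(-30 + T))
Z(C(b(1, -1)))*(-6) = ((4 + 7*(-4))*(-30 + (4 + 7*(-4))))*(-6) = ((4 - 28)*(-30 + (4 - 28)))*(-6) = -24*(-30 - 24)*(-6) = -24*(-54)*(-6) = 1296*(-6) = -7776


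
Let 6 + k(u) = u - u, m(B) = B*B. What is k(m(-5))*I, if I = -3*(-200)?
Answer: -3600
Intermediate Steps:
m(B) = B**2
k(u) = -6 (k(u) = -6 + (u - u) = -6 + 0 = -6)
I = 600
k(m(-5))*I = -6*600 = -3600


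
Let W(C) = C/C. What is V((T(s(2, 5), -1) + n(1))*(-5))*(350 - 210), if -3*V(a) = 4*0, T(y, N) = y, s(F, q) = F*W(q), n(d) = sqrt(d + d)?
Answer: 0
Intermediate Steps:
n(d) = sqrt(2)*sqrt(d) (n(d) = sqrt(2*d) = sqrt(2)*sqrt(d))
W(C) = 1
s(F, q) = F (s(F, q) = F*1 = F)
V(a) = 0 (V(a) = -4*0/3 = -1/3*0 = 0)
V((T(s(2, 5), -1) + n(1))*(-5))*(350 - 210) = 0*(350 - 210) = 0*140 = 0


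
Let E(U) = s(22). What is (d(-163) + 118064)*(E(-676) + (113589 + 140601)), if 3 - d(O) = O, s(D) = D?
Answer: 30055484760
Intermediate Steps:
E(U) = 22
d(O) = 3 - O
(d(-163) + 118064)*(E(-676) + (113589 + 140601)) = ((3 - 1*(-163)) + 118064)*(22 + (113589 + 140601)) = ((3 + 163) + 118064)*(22 + 254190) = (166 + 118064)*254212 = 118230*254212 = 30055484760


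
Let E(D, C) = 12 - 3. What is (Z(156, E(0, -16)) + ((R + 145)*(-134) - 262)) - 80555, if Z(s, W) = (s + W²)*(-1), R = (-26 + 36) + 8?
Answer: -102896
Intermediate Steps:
E(D, C) = 9
R = 18 (R = 10 + 8 = 18)
Z(s, W) = -s - W²
(Z(156, E(0, -16)) + ((R + 145)*(-134) - 262)) - 80555 = ((-1*156 - 1*9²) + ((18 + 145)*(-134) - 262)) - 80555 = ((-156 - 1*81) + (163*(-134) - 262)) - 80555 = ((-156 - 81) + (-21842 - 262)) - 80555 = (-237 - 22104) - 80555 = -22341 - 80555 = -102896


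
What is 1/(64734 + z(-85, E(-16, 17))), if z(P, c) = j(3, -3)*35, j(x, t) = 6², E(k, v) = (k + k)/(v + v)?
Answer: 1/65994 ≈ 1.5153e-5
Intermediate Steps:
E(k, v) = k/v (E(k, v) = (2*k)/((2*v)) = (2*k)*(1/(2*v)) = k/v)
j(x, t) = 36
z(P, c) = 1260 (z(P, c) = 36*35 = 1260)
1/(64734 + z(-85, E(-16, 17))) = 1/(64734 + 1260) = 1/65994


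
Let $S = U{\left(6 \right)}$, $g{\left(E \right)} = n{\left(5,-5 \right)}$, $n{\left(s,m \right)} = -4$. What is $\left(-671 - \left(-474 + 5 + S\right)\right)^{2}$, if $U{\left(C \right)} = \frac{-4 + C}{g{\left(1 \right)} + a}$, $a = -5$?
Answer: $\frac{3297856}{81} \approx 40714.0$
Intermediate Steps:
$g{\left(E \right)} = -4$
$U{\left(C \right)} = \frac{4}{9} - \frac{C}{9}$ ($U{\left(C \right)} = \frac{-4 + C}{-4 - 5} = \frac{-4 + C}{-9} = \left(-4 + C\right) \left(- \frac{1}{9}\right) = \frac{4}{9} - \frac{C}{9}$)
$S = - \frac{2}{9}$ ($S = \frac{4}{9} - \frac{2}{3} = - \frac{2}{9} \approx -0.22222$)
$\left(-671 - \left(-474 + 5 + S\right)\right)^{2} = \left(-671 + \left(474 - \left(- \frac{2}{9} - -5\right)\right)\right)^{2} = \left(-671 + \left(474 - \left(- \frac{2}{9} + 5\right)\right)\right)^{2} = \left(-671 + \left(474 - \frac{43}{9}\right)\right)^{2} = \left(-671 + \frac{4223}{9}\right)^{2} = \left(- \frac{1816}{9}\right)^{2} = \frac{3297856}{81}$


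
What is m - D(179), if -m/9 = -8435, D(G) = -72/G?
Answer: 13588857/179 ≈ 75915.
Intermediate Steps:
m = 75915 (m = -9*(-8435) = 75915)
m - D(179) = 75915 - (-72)/179 = 75915 - 1*(-72/179) = 75915 + 72/179 = 13588857/179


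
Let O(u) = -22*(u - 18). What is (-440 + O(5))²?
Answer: 23716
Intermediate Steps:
O(u) = 396 - 22*u (O(u) = -22*(-18 + u) = 396 - 22*u)
(-440 + O(5))² = (-440 + (396 - 22*5))² = (-440 + (396 - 110))² = (-440 + 286)² = (-154)² = 23716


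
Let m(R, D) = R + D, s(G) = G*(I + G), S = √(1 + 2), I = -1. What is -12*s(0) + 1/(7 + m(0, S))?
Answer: 7/46 - √3/46 ≈ 0.11452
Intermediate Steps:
S = √3 ≈ 1.7320
s(G) = G*(-1 + G)
m(R, D) = D + R
-12*s(0) + 1/(7 + m(0, S)) = -0*(-1 + 0) + 1/(7 + (√3 + 0)) = -0*(-1) + 1/(7 + √3) = -12*0 + 1/(7 + √3) = 0 + 1/(7 + √3) = 1/(7 + √3)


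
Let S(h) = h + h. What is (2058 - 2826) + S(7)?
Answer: -754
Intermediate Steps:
S(h) = 2*h
(2058 - 2826) + S(7) = (2058 - 2826) + 2*7 = -768 + 14 = -754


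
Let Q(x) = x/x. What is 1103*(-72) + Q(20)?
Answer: -79415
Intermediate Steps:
Q(x) = 1
1103*(-72) + Q(20) = 1103*(-72) + 1 = -79416 + 1 = -79415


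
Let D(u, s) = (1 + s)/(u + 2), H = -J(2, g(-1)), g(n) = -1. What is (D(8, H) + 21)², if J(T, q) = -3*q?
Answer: 10816/25 ≈ 432.64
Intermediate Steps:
H = -3 (H = -(-3)*(-1) = -1*3 = -3)
D(u, s) = (1 + s)/(2 + u)
(D(8, H) + 21)² = ((1 - 3)/(2 + 8) + 21)² = (-2/10 + 21)² = ((⅒)*(-2) + 21)² = (-⅕ + 21)² = (104/5)² = 10816/25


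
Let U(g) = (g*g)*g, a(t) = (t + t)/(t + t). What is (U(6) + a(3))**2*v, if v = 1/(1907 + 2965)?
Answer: 6727/696 ≈ 9.6652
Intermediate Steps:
a(t) = 1 (a(t) = (2*t)/((2*t)) = (2*t)*(1/(2*t)) = 1)
v = 1/4872 ≈ 0.00020525
U(g) = g**3 (U(g) = g**2*g = g**3)
(U(6) + a(3))**2*v = (6**3 + 1)**2*(1/4872) = (216 + 1)**2*(1/4872) = 217**2*(1/4872) = 47089*(1/4872) = 6727/696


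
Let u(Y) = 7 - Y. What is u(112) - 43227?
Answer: -43332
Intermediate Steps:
u(112) - 43227 = (7 - 1*112) - 43227 = (7 - 112) - 43227 = -105 - 43227 = -43332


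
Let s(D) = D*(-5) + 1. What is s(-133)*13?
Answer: 8658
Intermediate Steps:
s(D) = 1 - 5*D (s(D) = -5*D + 1 = 1 - 5*D)
s(-133)*13 = (1 - 5*(-133))*13 = (1 + 665)*13 = 666*13 = 8658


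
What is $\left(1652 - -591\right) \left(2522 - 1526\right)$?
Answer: $2234028$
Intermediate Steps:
$\left(1652 - -591\right) \left(2522 - 1526\right) = \left(1652 + \left(-1367 + 1958\right)\right) 996 = \left(1652 + 591\right) 996 = 2243 \cdot 996 = 2234028$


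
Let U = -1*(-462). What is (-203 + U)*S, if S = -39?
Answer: -10101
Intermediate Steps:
U = 462
(-203 + U)*S = (-203 + 462)*(-39) = 259*(-39) = -10101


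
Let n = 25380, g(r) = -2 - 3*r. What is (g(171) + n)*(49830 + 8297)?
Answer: 1445327855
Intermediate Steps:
(g(171) + n)*(49830 + 8297) = ((-2 - 3*171) + 25380)*(49830 + 8297) = ((-2 - 513) + 25380)*58127 = (-515 + 25380)*58127 = 24865*58127 = 1445327855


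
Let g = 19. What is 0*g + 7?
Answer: 7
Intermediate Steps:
0*g + 7 = 0*19 + 7 = 0 + 7 = 7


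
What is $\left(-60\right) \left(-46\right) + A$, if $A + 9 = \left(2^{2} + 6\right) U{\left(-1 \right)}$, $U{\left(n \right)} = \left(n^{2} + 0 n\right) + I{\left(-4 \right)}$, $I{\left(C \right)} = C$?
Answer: $2721$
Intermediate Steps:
$U{\left(n \right)} = -4 + n^{2}$ ($U{\left(n \right)} = \left(n^{2} + 0 n\right) - 4 = \left(n^{2} + 0\right) - 4 = n^{2} - 4 = -4 + n^{2}$)
$A = -39$ ($A = -9 + \left(2^{2} + 6\right) \left(-4 + \left(-1\right)^{2}\right) = -9 + \left(4 + 6\right) \left(-4 + 1\right) = -9 + 10 \left(-3\right) = -9 - 30 = -39$)
$\left(-60\right) \left(-46\right) + A = \left(-60\right) \left(-46\right) - 39 = 2760 - 39 = 2721$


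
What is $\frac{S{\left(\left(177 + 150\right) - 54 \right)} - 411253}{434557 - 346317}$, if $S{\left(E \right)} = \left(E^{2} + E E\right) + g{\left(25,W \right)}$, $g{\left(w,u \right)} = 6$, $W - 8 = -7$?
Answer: $- \frac{262189}{88240} \approx -2.9713$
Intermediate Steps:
$W = 1$ ($W = 8 - 7 = 1$)
$S{\left(E \right)} = 6 + 2 E^{2}$ ($S{\left(E \right)} = \left(E^{2} + E E\right) + 6 = \left(E^{2} + E^{2}\right) + 6 = 2 E^{2} + 6 = 6 + 2 E^{2}$)
$\frac{S{\left(\left(177 + 150\right) - 54 \right)} - 411253}{434557 - 346317} = \frac{\left(6 + 2 \left(\left(177 + 150\right) - 54\right)^{2}\right) - 411253}{434557 - 346317} = \frac{\left(6 + 2 \left(327 - 54\right)^{2}\right) - 411253}{88240} = \left(\left(6 + 2 \cdot 273^{2}\right) - 411253\right) \frac{1}{88240} = \left(\left(6 + 2 \cdot 74529\right) - 411253\right) \frac{1}{88240} = \left(\left(6 + 149058\right) - 411253\right) \frac{1}{88240} = \left(149064 - 411253\right) \frac{1}{88240} = \left(-262189\right) \frac{1}{88240} = - \frac{262189}{88240}$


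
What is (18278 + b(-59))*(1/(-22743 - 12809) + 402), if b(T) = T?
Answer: 260384180757/35552 ≈ 7.3240e+6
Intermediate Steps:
(18278 + b(-59))*(1/(-22743 - 12809) + 402) = (18278 - 59)*(1/(-22743 - 12809) + 402) = 18219*(1/(-35552) + 402) = 18219*(-1/35552 + 402) = 18219*(14291903/35552) = 260384180757/35552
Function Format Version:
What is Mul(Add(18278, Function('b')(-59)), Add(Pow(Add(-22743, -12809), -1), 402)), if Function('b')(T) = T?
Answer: Rational(260384180757, 35552) ≈ 7.3240e+6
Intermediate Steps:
Mul(Add(18278, Function('b')(-59)), Add(Pow(Add(-22743, -12809), -1), 402)) = Mul(Add(18278, -59), Add(Pow(Add(-22743, -12809), -1), 402)) = Mul(18219, Add(Pow(-35552, -1), 402)) = Mul(18219, Add(Rational(-1, 35552), 402)) = Mul(18219, Rational(14291903, 35552)) = Rational(260384180757, 35552)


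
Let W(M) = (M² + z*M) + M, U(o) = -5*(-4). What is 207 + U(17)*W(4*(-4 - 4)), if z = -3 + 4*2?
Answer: 16847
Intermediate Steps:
U(o) = 20
z = 5 (z = -3 + 8 = 5)
W(M) = M² + 6*M (W(M) = (M² + 5*M) + M = M² + 6*M)
207 + U(17)*W(4*(-4 - 4)) = 207 + 20*((4*(-4 - 4))*(6 + 4*(-4 - 4))) = 207 + 20*((4*(-8))*(6 + 4*(-8))) = 207 + 20*(-32*(6 - 32)) = 207 + 20*(-32*(-26)) = 207 + 20*832 = 207 + 16640 = 16847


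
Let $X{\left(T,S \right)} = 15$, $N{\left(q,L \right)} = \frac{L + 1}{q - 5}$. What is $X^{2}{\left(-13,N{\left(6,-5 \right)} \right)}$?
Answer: $225$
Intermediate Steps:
$N{\left(q,L \right)} = \frac{1 + L}{-5 + q}$
$X^{2}{\left(-13,N{\left(6,-5 \right)} \right)} = 15^{2} = 225$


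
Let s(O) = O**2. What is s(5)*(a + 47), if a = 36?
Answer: 2075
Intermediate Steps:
s(5)*(a + 47) = 5**2*(36 + 47) = 25*83 = 2075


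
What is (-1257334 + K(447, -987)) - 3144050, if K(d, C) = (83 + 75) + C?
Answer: -4402213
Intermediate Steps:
K(d, C) = 158 + C
(-1257334 + K(447, -987)) - 3144050 = (-1257334 + (158 - 987)) - 3144050 = (-1257334 - 829) - 3144050 = -1258163 - 3144050 = -4402213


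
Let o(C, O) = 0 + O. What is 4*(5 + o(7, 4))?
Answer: 36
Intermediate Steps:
o(C, O) = O
4*(5 + o(7, 4)) = 4*(5 + 4) = 4*9 = 36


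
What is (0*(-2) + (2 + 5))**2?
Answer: 49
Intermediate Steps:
(0*(-2) + (2 + 5))**2 = (0 + 7)**2 = 7**2 = 49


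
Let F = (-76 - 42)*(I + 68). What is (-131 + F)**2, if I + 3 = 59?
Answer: 217946169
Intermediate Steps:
I = 56 (I = -3 + 59 = 56)
F = -14632 (F = (-76 - 42)*(56 + 68) = -118*124 = -14632)
(-131 + F)**2 = (-131 - 14632)**2 = (-14763)**2 = 217946169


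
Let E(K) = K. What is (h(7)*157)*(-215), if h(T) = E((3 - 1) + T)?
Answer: -303795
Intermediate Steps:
h(T) = 2 + T (h(T) = (3 - 1) + T = 2 + T)
(h(7)*157)*(-215) = ((2 + 7)*157)*(-215) = (9*157)*(-215) = 1413*(-215) = -303795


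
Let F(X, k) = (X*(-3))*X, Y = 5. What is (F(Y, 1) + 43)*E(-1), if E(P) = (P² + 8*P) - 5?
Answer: 384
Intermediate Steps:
E(P) = -5 + P² + 8*P
F(X, k) = -3*X² (F(X, k) = (-3*X)*X = -3*X²)
(F(Y, 1) + 43)*E(-1) = (-3*5² + 43)*(-5 + (-1)² + 8*(-1)) = (-3*25 + 43)*(-5 + 1 - 8) = (-75 + 43)*(-12) = -32*(-12) = 384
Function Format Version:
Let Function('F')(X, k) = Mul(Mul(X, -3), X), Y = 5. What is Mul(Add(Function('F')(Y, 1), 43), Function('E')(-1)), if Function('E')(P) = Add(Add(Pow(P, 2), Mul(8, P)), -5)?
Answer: 384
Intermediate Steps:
Function('E')(P) = Add(-5, Pow(P, 2), Mul(8, P))
Function('F')(X, k) = Mul(-3, Pow(X, 2)) (Function('F')(X, k) = Mul(Mul(-3, X), X) = Mul(-3, Pow(X, 2)))
Mul(Add(Function('F')(Y, 1), 43), Function('E')(-1)) = Mul(Add(Mul(-3, Pow(5, 2)), 43), Add(-5, Pow(-1, 2), Mul(8, -1))) = Mul(Add(Mul(-3, 25), 43), Add(-5, 1, -8)) = Mul(Add(-75, 43), -12) = Mul(-32, -12) = 384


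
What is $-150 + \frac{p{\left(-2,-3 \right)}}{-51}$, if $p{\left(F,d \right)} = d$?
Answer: $- \frac{2549}{17} \approx -149.94$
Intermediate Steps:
$-150 + \frac{p{\left(-2,-3 \right)}}{-51} = -150 + \frac{1}{-51} \left(-3\right) = -150 - - \frac{1}{17} = -150 + \frac{1}{17} = - \frac{2549}{17}$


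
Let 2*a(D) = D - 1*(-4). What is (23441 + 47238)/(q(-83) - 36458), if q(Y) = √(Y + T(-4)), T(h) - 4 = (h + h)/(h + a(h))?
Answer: -2576814982/1329185841 - 70679*I*√77/1329185841 ≈ -1.9386 - 0.00046661*I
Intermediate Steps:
a(D) = 2 + D/2 (a(D) = (D - 1*(-4))/2 = (D + 4)/2 = (4 + D)/2 = 2 + D/2)
T(h) = 4 + 2*h/(2 + 3*h/2) (T(h) = 4 + (h + h)/(h + (2 + h/2)) = 4 + (2*h)/(2 + 3*h/2) = 4 + 2*h/(2 + 3*h/2))
q(Y) = √(6 + Y) (q(Y) = √(Y + 16*(1 - 4)/(4 + 3*(-4))) = √(Y + 16*(-3)/(4 - 12)) = √(Y + 16*(-3)/(-8)) = √(Y + 16*(-⅛)*(-3)) = √(Y + 6) = √(6 + Y))
(23441 + 47238)/(q(-83) - 36458) = (23441 + 47238)/(√(6 - 83) - 36458) = 70679/(√(-77) - 36458) = 70679/(I*√77 - 36458) = 70679/(-36458 + I*√77)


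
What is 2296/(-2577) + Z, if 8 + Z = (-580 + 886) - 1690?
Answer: -3589480/2577 ≈ -1392.9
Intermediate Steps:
Z = -1392 (Z = -8 + ((-580 + 886) - 1690) = -8 + (306 - 1690) = -8 - 1384 = -1392)
2296/(-2577) + Z = 2296/(-2577) - 1392 = 2296*(-1/2577) - 1392 = -2296/2577 - 1392 = -3589480/2577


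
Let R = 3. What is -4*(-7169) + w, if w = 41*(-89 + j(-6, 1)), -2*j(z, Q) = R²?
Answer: 49685/2 ≈ 24843.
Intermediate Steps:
j(z, Q) = -9/2 (j(z, Q) = -½*3² = -½*9 = -9/2)
w = -7667/2 (w = 41*(-89 - 9/2) = 41*(-187/2) = -7667/2 ≈ -3833.5)
-4*(-7169) + w = -4*(-7169) - 7667/2 = 28676 - 7667/2 = 49685/2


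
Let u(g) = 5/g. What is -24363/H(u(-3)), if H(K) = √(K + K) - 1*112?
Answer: 4092984/18821 + 24363*I*√30/37642 ≈ 217.47 + 3.545*I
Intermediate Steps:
H(K) = -112 + √2*√K (H(K) = √(2*K) - 112 = √2*√K - 112 = -112 + √2*√K)
-24363/H(u(-3)) = -24363/(-112 + √2*√(5/(-3))) = -24363/(-112 + √2*√(5*(-⅓))) = -24363/(-112 + √2*√(-5/3)) = -24363/(-112 + √2*(I*√15/3)) = -24363/(-112 + I*√30/3)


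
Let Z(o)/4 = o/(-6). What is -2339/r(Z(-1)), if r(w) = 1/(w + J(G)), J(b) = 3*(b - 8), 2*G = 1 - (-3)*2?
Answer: 180103/6 ≈ 30017.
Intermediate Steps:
G = 7/2 (G = (1 - (-3)*2)/2 = (1 - 1*(-6))/2 = (1 + 6)/2 = (½)*7 = 7/2 ≈ 3.5000)
J(b) = -24 + 3*b (J(b) = 3*(-8 + b) = -24 + 3*b)
Z(o) = -2*o/3 (Z(o) = 4*(o/(-6)) = 4*(o*(-⅙)) = 4*(-o/6) = -2*o/3)
r(w) = 1/(-27/2 + w) (r(w) = 1/(w + (-24 + 3*(7/2))) = 1/(w + (-24 + 21/2)) = 1/(w - 27/2) = 1/(-27/2 + w))
-2339/r(Z(-1)) = -2339/(2/(-27 + 2*(-⅔*(-1)))) = -2339/(2/(-27 + 2*(⅔))) = -2339/(2/(-27 + 4/3)) = -2339/(2/(-77/3)) = -2339/(2*(-3/77)) = -2339/(-6/77) = -2339*(-77/6) = 180103/6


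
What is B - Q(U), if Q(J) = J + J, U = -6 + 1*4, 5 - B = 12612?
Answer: -12603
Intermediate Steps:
B = -12607 (B = 5 - 1*12612 = 5 - 12612 = -12607)
U = -2 (U = -6 + 4 = -2)
Q(J) = 2*J
B - Q(U) = -12607 - 2*(-2) = -12607 - 1*(-4) = -12607 + 4 = -12603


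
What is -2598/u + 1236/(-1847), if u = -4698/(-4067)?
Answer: -3253555105/1446201 ≈ -2249.7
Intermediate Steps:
u = 4698/4067 (u = -4698*(-1/4067) = 4698/4067 ≈ 1.1552)
-2598/u + 1236/(-1847) = -2598/4698/4067 + 1236/(-1847) = -2598*4067/4698 + 1236*(-1/1847) = -1761011/783 - 1236/1847 = -3253555105/1446201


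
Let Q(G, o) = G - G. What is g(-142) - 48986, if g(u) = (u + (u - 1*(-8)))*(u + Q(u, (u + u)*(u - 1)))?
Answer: -9794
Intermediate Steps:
Q(G, o) = 0
g(u) = u*(8 + 2*u) (g(u) = (u + (u - 1*(-8)))*(u + 0) = (u + (u + 8))*u = (u + (8 + u))*u = (8 + 2*u)*u = u*(8 + 2*u))
g(-142) - 48986 = 2*(-142)*(4 - 142) - 48986 = 2*(-142)*(-138) - 48986 = 39192 - 48986 = -9794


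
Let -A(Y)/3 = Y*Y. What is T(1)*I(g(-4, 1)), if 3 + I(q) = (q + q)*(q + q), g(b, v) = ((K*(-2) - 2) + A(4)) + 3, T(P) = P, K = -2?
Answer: 7393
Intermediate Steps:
A(Y) = -3*Y² (A(Y) = -3*Y*Y = -3*Y²)
g(b, v) = -43 (g(b, v) = ((-2*(-2) - 2) - 3*4²) + 3 = ((4 - 2) - 3*16) + 3 = (2 - 48) + 3 = -46 + 3 = -43)
I(q) = -3 + 4*q² (I(q) = -3 + (q + q)*(q + q) = -3 + (2*q)*(2*q) = -3 + 4*q²)
T(1)*I(g(-4, 1)) = 1*(-3 + 4*(-43)²) = 1*(-3 + 4*1849) = 1*(-3 + 7396) = 1*7393 = 7393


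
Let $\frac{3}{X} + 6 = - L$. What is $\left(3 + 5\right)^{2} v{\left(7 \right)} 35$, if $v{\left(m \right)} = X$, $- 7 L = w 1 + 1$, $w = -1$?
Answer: $-1120$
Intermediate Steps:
$L = 0$ ($L = - \frac{\left(-1\right) 1 + 1}{7} = - \frac{-1 + 1}{7} = \left(- \frac{1}{7}\right) 0 = 0$)
$X = - \frac{1}{2}$ ($X = \frac{3}{-6 - 0} = \frac{3}{-6 + 0} = \frac{3}{-6} = 3 \left(- \frac{1}{6}\right) = - \frac{1}{2} \approx -0.5$)
$v{\left(m \right)} = - \frac{1}{2}$
$\left(3 + 5\right)^{2} v{\left(7 \right)} 35 = \left(3 + 5\right)^{2} \left(- \frac{1}{2}\right) 35 = 8^{2} \left(- \frac{1}{2}\right) 35 = 64 \left(- \frac{1}{2}\right) 35 = \left(-32\right) 35 = -1120$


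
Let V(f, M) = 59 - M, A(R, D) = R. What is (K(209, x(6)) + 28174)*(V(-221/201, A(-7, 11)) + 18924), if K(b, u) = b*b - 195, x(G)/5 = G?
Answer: 1360823400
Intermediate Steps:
x(G) = 5*G
K(b, u) = -195 + b² (K(b, u) = b² - 195 = -195 + b²)
(K(209, x(6)) + 28174)*(V(-221/201, A(-7, 11)) + 18924) = ((-195 + 209²) + 28174)*((59 - 1*(-7)) + 18924) = ((-195 + 43681) + 28174)*((59 + 7) + 18924) = (43486 + 28174)*(66 + 18924) = 71660*18990 = 1360823400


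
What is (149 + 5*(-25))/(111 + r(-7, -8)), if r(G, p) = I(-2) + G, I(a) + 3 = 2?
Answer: 24/103 ≈ 0.23301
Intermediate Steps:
I(a) = -1 (I(a) = -3 + 2 = -1)
r(G, p) = -1 + G
(149 + 5*(-25))/(111 + r(-7, -8)) = (149 + 5*(-25))/(111 + (-1 - 7)) = (149 - 125)/(111 - 8) = 24/103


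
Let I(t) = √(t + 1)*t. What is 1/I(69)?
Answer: √70/4830 ≈ 0.0017322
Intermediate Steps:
I(t) = t*√(1 + t) (I(t) = √(1 + t)*t = t*√(1 + t))
1/I(69) = 1/(69*√(1 + 69)) = 1/(69*√70) = √70/4830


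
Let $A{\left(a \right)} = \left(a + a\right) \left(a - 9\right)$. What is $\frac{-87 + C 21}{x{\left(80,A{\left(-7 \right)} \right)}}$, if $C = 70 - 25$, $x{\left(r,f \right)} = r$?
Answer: $\frac{429}{40} \approx 10.725$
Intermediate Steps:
$A{\left(a \right)} = 2 a \left(-9 + a\right)$
$C = 45$
$\frac{-87 + C 21}{x{\left(80,A{\left(-7 \right)} \right)}} = \frac{-87 + 45 \cdot 21}{80} = \left(-87 + 945\right) \frac{1}{80} = 858 \cdot \frac{1}{80} = \frac{429}{40}$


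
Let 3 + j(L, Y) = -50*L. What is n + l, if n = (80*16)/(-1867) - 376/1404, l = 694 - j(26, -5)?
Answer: 1308043271/655317 ≈ 1996.0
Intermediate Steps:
j(L, Y) = -3 - 50*L
l = 1997 (l = 694 - (-3 - 50*26) = 694 - (-3 - 1300) = 694 - 1*(-1303) = 694 + 1303 = 1997)
n = -624778/655317 (n = 1280*(-1/1867) - 376*1/1404 = -1280/1867 - 94/351 = -624778/655317 ≈ -0.95340)
n + l = -624778/655317 + 1997 = 1308043271/655317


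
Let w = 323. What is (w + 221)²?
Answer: 295936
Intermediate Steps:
(w + 221)² = (323 + 221)² = 544² = 295936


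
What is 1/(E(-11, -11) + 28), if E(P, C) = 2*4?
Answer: 1/36 ≈ 0.027778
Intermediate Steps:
E(P, C) = 8
1/(E(-11, -11) + 28) = 1/(8 + 28) = 1/36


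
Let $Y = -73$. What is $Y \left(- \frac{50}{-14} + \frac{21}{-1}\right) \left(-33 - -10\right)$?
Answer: $- \frac{204838}{7} \approx -29263.0$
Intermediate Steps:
$Y \left(- \frac{50}{-14} + \frac{21}{-1}\right) \left(-33 - -10\right) = - 73 \left(- \frac{50}{-14} + \frac{21}{-1}\right) \left(-33 - -10\right) = - 73 \left(\left(-50\right) \left(- \frac{1}{14}\right) + 21 \left(-1\right)\right) \left(-33 + 10\right) = - 73 \left(\frac{25}{7} - 21\right) \left(-23\right) = \left(-73\right) \left(- \frac{122}{7}\right) \left(-23\right) = \frac{8906}{7} \left(-23\right) = - \frac{204838}{7}$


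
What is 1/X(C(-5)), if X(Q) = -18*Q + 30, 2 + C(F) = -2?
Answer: 1/102 ≈ 0.0098039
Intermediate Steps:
C(F) = -4 (C(F) = -2 - 2 = -4)
X(Q) = 30 - 18*Q
1/X(C(-5)) = 1/(30 - 18*(-4)) = 1/(30 + 72) = 1/102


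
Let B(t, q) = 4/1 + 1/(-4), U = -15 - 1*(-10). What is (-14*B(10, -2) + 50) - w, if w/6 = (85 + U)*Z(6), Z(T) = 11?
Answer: -10565/2 ≈ -5282.5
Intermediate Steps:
U = -5 (U = -15 + 10 = -5)
B(t, q) = 15/4 (B(t, q) = 4*1 + 1*(-¼) = 4 - ¼ = 15/4)
w = 5280 (w = 6*((85 - 5)*11) = 6*(80*11) = 6*880 = 5280)
(-14*B(10, -2) + 50) - w = (-14*15/4 + 50) - 1*5280 = (-105/2 + 50) - 5280 = -5/2 - 5280 = -10565/2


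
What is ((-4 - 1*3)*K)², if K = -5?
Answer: 1225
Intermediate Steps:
((-4 - 1*3)*K)² = ((-4 - 1*3)*(-5))² = ((-4 - 3)*(-5))² = (-7*(-5))² = 35² = 1225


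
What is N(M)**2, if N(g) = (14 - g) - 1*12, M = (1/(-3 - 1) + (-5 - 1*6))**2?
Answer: 3972049/256 ≈ 15516.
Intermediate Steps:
M = 2025/16 (M = (1/(-4) + (-5 - 6))**2 = (-1/4 - 11)**2 = (-45/4)**2 = 2025/16 ≈ 126.56)
N(g) = 2 - g (N(g) = (14 - g) - 12 = 2 - g)
N(M)**2 = (2 - 1*2025/16)**2 = (2 - 2025/16)**2 = (-1993/16)**2 = 3972049/256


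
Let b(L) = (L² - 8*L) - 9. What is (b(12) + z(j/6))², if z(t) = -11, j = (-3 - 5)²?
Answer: 784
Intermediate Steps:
b(L) = -9 + L² - 8*L
j = 64 (j = (-8)² = 64)
(b(12) + z(j/6))² = ((-9 + 12² - 8*12) - 11)² = ((-9 + 144 - 96) - 11)² = (39 - 11)² = 28² = 784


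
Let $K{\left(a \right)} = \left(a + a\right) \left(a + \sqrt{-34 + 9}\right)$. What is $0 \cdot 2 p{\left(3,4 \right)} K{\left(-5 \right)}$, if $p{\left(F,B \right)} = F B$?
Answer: $0$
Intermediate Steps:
$p{\left(F,B \right)} = B F$
$K{\left(a \right)} = 2 a \left(a + 5 i\right)$ ($K{\left(a \right)} = 2 a \left(a + \sqrt{-25}\right) = 2 a \left(a + 5 i\right)$)
$0 \cdot 2 p{\left(3,4 \right)} K{\left(-5 \right)} = 0 \cdot 2 \cdot 4 \cdot 3 \cdot 2 \left(-5\right) \left(-5 + 5 i\right) = 0 \cdot 12 \left(50 - 50 i\right) = 0 \left(50 - 50 i\right) = 0$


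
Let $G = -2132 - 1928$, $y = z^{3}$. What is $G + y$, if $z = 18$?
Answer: $1772$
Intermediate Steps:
$y = 5832$ ($y = 18^{3} = 5832$)
$G = -4060$
$G + y = -4060 + 5832 = 1772$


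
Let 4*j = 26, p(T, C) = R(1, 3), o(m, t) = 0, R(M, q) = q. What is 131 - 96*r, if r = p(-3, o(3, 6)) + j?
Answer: -781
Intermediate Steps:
p(T, C) = 3
j = 13/2 (j = (1/4)*26 = 13/2 ≈ 6.5000)
r = 19/2 (r = 3 + 13/2 = 19/2 ≈ 9.5000)
131 - 96*r = 131 - 96*19/2 = 131 - 912 = -781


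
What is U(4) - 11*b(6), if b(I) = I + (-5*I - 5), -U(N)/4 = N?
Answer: 303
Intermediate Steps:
U(N) = -4*N
b(I) = -5 - 4*I (b(I) = I + (-5 - 5*I) = -5 - 4*I)
U(4) - 11*b(6) = -4*4 - 11*(-5 - 4*6) = -16 - 11*(-5 - 24) = -16 - 11*(-29) = -16 + 319 = 303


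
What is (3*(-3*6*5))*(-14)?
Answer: 3780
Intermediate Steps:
(3*(-3*6*5))*(-14) = (3*(-18*5))*(-14) = (3*(-90))*(-14) = -270*(-14) = 3780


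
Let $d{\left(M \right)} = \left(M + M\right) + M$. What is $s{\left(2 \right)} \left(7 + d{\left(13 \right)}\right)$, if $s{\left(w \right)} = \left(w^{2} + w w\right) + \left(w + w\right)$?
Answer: $552$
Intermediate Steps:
$d{\left(M \right)} = 3 M$ ($d{\left(M \right)} = 2 M + M = 3 M$)
$s{\left(w \right)} = 2 w + 2 w^{2}$ ($s{\left(w \right)} = \left(w^{2} + w^{2}\right) + 2 w = 2 w^{2} + 2 w = 2 w + 2 w^{2}$)
$s{\left(2 \right)} \left(7 + d{\left(13 \right)}\right) = 2 \cdot 2 \left(1 + 2\right) \left(7 + 3 \cdot 13\right) = 2 \cdot 2 \cdot 3 \left(7 + 39\right) = 12 \cdot 46 = 552$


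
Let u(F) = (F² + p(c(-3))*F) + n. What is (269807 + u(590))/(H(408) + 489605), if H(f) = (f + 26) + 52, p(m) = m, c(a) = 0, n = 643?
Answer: 618550/490091 ≈ 1.2621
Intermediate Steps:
u(F) = 643 + F² (u(F) = (F² + 0*F) + 643 = (F² + 0) + 643 = F² + 643 = 643 + F²)
H(f) = 78 + f (H(f) = (26 + f) + 52 = 78 + f)
(269807 + u(590))/(H(408) + 489605) = (269807 + (643 + 590²))/((78 + 408) + 489605) = (269807 + (643 + 348100))/(486 + 489605) = (269807 + 348743)/490091 = 618550*(1/490091) = 618550/490091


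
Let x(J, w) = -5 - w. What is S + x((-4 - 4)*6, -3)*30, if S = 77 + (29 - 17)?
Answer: 29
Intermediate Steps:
S = 89 (S = 77 + 12 = 89)
S + x((-4 - 4)*6, -3)*30 = 89 + (-5 - 1*(-3))*30 = 89 + (-5 + 3)*30 = 89 - 2*30 = 89 - 60 = 29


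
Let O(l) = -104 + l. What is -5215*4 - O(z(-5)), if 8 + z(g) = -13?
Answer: -20735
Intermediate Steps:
z(g) = -21 (z(g) = -8 - 13 = -21)
-5215*4 - O(z(-5)) = -5215*4 - (-104 - 21) = -20860 - 1*(-125) = -20860 + 125 = -20735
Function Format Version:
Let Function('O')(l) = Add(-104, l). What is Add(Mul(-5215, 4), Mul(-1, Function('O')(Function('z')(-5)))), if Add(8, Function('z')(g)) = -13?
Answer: -20735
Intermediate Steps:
Function('z')(g) = -21 (Function('z')(g) = Add(-8, -13) = -21)
Add(Mul(-5215, 4), Mul(-1, Function('O')(Function('z')(-5)))) = Add(Mul(-5215, 4), Mul(-1, Add(-104, -21))) = Add(-20860, Mul(-1, -125)) = Add(-20860, 125) = -20735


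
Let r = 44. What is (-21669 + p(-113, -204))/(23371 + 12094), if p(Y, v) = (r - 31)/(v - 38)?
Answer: -5243911/8582530 ≈ -0.61100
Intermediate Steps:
p(Y, v) = 13/(-38 + v) (p(Y, v) = (44 - 31)/(v - 38) = 13/(-38 + v))
(-21669 + p(-113, -204))/(23371 + 12094) = (-21669 + 13/(-38 - 204))/(23371 + 12094) = (-21669 + 13/(-242))/35465 = (-21669 + 13*(-1/242))*(1/35465) = (-21669 - 13/242)*(1/35465) = -5243911/242*1/35465 = -5243911/8582530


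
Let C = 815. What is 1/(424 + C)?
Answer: 1/1239 ≈ 0.00080710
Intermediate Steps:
1/(424 + C) = 1/(424 + 815) = 1/1239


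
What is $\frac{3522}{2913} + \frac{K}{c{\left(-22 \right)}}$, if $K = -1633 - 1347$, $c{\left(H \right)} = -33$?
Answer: $\frac{2932322}{32043} \approx 91.512$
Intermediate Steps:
$K = -2980$
$\frac{3522}{2913} + \frac{K}{c{\left(-22 \right)}} = \frac{3522}{2913} - \frac{2980}{-33} = 3522 \cdot \frac{1}{2913} - - \frac{2980}{33} = \frac{1174}{971} + \frac{2980}{33} = \frac{2932322}{32043}$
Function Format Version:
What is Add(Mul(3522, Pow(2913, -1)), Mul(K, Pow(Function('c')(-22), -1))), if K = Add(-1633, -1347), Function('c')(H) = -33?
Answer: Rational(2932322, 32043) ≈ 91.512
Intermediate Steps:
K = -2980
Add(Mul(3522, Pow(2913, -1)), Mul(K, Pow(Function('c')(-22), -1))) = Add(Mul(3522, Pow(2913, -1)), Mul(-2980, Pow(-33, -1))) = Add(Mul(3522, Rational(1, 2913)), Mul(-2980, Rational(-1, 33))) = Add(Rational(1174, 971), Rational(2980, 33)) = Rational(2932322, 32043)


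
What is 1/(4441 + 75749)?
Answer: 1/80190 ≈ 1.2470e-5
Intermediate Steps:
1/(4441 + 75749) = 1/80190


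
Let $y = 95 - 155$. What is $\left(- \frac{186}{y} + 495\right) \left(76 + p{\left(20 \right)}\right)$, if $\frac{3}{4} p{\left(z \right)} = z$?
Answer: $\frac{767074}{15} \approx 51138.0$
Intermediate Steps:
$y = -60$ ($y = 95 - 155 = -60$)
$p{\left(z \right)} = \frac{4 z}{3}$
$\left(- \frac{186}{y} + 495\right) \left(76 + p{\left(20 \right)}\right) = \left(- \frac{186}{-60} + 495\right) \left(76 + \frac{4}{3} \cdot 20\right) = \left(\left(-186\right) \left(- \frac{1}{60}\right) + 495\right) \left(76 + \frac{80}{3}\right) = \left(\frac{31}{10} + 495\right) \frac{308}{3} = \frac{4981}{10} \cdot \frac{308}{3} = \frac{767074}{15}$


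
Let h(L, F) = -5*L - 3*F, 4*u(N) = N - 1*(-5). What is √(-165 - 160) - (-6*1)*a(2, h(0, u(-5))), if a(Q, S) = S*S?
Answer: 5*I*√13 ≈ 18.028*I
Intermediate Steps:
u(N) = 5/4 + N/4 (u(N) = (N - 1*(-5))/4 = (N + 5)/4 = (5 + N)/4 = 5/4 + N/4)
a(Q, S) = S²
√(-165 - 160) - (-6*1)*a(2, h(0, u(-5))) = √(-165 - 160) - (-6*1)*(-5*0 - 3*(5/4 + (¼)*(-5)))² = √(-325) - (-6)*(0 - 3*(5/4 - 5/4))² = 5*I*√13 - (-6)*(0 - 3*0)² = 5*I*√13 - (-6)*(0 + 0)² = 5*I*√13 - (-6)*0² = 5*I*√13 - (-6)*0 = 5*I*√13 - 1*0 = 5*I*√13 + 0 = 5*I*√13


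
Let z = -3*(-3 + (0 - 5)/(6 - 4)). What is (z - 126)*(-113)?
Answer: 24747/2 ≈ 12374.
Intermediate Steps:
z = 33/2 (z = -3*(-3 - 5/2) = -3*(-11/2) = 33/2 ≈ 16.500)
(z - 126)*(-113) = (33/2 - 126)*(-113) = -219/2*(-113) = 24747/2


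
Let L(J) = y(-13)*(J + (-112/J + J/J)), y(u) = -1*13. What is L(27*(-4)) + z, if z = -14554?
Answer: -355765/27 ≈ -13176.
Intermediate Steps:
y(u) = -13
L(J) = -13 - 13*J + 1456/J (L(J) = -13*(J + (-112/J + J/J)) = -13*(J + (-112/J + 1)) = -13*(J + (1 - 112/J)) = -13*(1 + J - 112/J) = -13 - 13*J + 1456/J)
L(27*(-4)) + z = (-13 - 351*(-4) + 1456/((27*(-4)))) - 14554 = (-13 - 13*(-108) + 1456/(-108)) - 14554 = (-13 + 1404 + 1456*(-1/108)) - 14554 = (-13 + 1404 - 364/27) - 14554 = 37193/27 - 14554 = -355765/27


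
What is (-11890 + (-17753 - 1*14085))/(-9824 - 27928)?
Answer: 1822/1573 ≈ 1.1583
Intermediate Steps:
(-11890 + (-17753 - 1*14085))/(-9824 - 27928) = (-11890 + (-17753 - 14085))/(-37752) = (-11890 - 31838)*(-1/37752) = -43728*(-1/37752) = 1822/1573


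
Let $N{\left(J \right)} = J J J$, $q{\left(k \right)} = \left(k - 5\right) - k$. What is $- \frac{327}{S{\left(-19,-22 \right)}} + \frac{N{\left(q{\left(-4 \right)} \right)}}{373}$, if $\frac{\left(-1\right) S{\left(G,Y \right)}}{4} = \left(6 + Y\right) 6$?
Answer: $- \frac{56657}{47744} \approx -1.1867$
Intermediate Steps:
$q{\left(k \right)} = -5$ ($q{\left(k \right)} = \left(k - 5\right) - k = \left(-5 + k\right) - k = -5$)
$S{\left(G,Y \right)} = -144 - 24 Y$ ($S{\left(G,Y \right)} = - 4 \left(6 + Y\right) 6 = - 4 \left(36 + 6 Y\right) = -144 - 24 Y$)
$N{\left(J \right)} = J^{3}$ ($N{\left(J \right)} = J^{2} J = J^{3}$)
$- \frac{327}{S{\left(-19,-22 \right)}} + \frac{N{\left(q{\left(-4 \right)} \right)}}{373} = - \frac{327}{-144 - -528} + \frac{\left(-5\right)^{3}}{373} = - \frac{327}{-144 + 528} - \frac{125}{373} = - \frac{327}{384} - \frac{125}{373} = \left(-327\right) \frac{1}{384} - \frac{125}{373} = - \frac{109}{128} - \frac{125}{373} = - \frac{56657}{47744}$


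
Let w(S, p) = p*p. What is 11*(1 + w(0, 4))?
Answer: 187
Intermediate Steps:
w(S, p) = p²
11*(1 + w(0, 4)) = 11*(1 + 4²) = 11*(1 + 16) = 11*17 = 187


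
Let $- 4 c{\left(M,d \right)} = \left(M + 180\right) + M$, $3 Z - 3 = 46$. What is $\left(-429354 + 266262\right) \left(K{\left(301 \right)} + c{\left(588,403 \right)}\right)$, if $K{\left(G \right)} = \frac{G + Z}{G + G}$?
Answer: $\frac{2373695332}{43} \approx 5.5202 \cdot 10^{7}$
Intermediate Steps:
$Z = \frac{49}{3}$ ($Z = 1 + \frac{1}{3} \cdot 46 = 1 + \frac{46}{3} = \frac{49}{3} \approx 16.333$)
$c{\left(M,d \right)} = -45 - \frac{M}{2}$ ($c{\left(M,d \right)} = - \frac{\left(M + 180\right) + M}{4} = - \frac{\left(180 + M\right) + M}{4} = - \frac{180 + 2 M}{4} = -45 - \frac{M}{2}$)
$K{\left(G \right)} = \frac{\frac{49}{3} + G}{2 G}$ ($K{\left(G \right)} = \frac{G + \frac{49}{3}}{G + G} = \frac{\frac{49}{3} + G}{2 G}$)
$\left(-429354 + 266262\right) \left(K{\left(301 \right)} + c{\left(588,403 \right)}\right) = \left(-429354 + 266262\right) \left(\frac{49 + 3 \cdot 301}{6 \cdot 301} - 339\right) = - 163092 \left(\frac{1}{6} \cdot \frac{1}{301} \left(49 + 903\right) - 339\right) = - 163092 \left(\frac{1}{6} \cdot \frac{1}{301} \cdot 952 - 339\right) = - 163092 \left(\frac{68}{129} - 339\right) = \left(-163092\right) \left(- \frac{43663}{129}\right) = \frac{2373695332}{43}$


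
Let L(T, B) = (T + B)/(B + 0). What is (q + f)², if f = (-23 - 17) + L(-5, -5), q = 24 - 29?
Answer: 1849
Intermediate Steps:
L(T, B) = (B + T)/B
q = -5
f = -38 (f = (-23 - 17) + (-5 - 5)/(-5) = -40 - ⅕*(-10) = -40 + 2 = -38)
(q + f)² = (-5 - 38)² = (-43)² = 1849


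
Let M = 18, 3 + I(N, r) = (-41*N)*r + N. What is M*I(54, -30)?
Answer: 1196478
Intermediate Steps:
I(N, r) = -3 + N - 41*N*r (I(N, r) = -3 + ((-41*N)*r + N) = -3 + (-41*N*r + N) = -3 + (N - 41*N*r) = -3 + N - 41*N*r)
M*I(54, -30) = 18*(-3 + 54 - 41*54*(-30)) = 18*(-3 + 54 + 66420) = 18*66471 = 1196478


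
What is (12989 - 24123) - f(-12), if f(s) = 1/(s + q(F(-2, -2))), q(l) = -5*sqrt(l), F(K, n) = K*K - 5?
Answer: -1881634/169 - 5*I/169 ≈ -11134.0 - 0.029586*I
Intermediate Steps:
F(K, n) = -5 + K**2 (F(K, n) = K**2 - 5 = -5 + K**2)
f(s) = 1/(s - 5*I) (f(s) = 1/(s - 5*sqrt(-5 + (-2)**2)) = 1/(s - 5*sqrt(-5 + 4)) = 1/(s - 5*I))
(12989 - 24123) - f(-12) = (12989 - 24123) - 1/(-12 - 5*I) = -11134 - (-12 + 5*I)/169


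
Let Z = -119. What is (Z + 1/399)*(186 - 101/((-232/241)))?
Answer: -400570955/11571 ≈ -34619.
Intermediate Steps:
(Z + 1/399)*(186 - 101/((-232/241))) = (-119 + 1/399)*(186 - 101/((-232/241))) = (-119 + 1/399)*(186 - 101/((-232*1/241))) = -47480*(186 - 101/(-232/241))/399 = -47480*(186 - 101*(-241/232))/399 = -47480*(186 + 24341/232)/399 = -47480/399*67493/232 = -400570955/11571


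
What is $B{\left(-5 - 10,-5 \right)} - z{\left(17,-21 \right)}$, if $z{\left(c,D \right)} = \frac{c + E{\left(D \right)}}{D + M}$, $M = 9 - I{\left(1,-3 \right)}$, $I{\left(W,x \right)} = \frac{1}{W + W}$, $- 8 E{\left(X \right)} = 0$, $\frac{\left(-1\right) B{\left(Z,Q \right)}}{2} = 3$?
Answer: $- \frac{116}{25} \approx -4.64$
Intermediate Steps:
$B{\left(Z,Q \right)} = -6$ ($B{\left(Z,Q \right)} = \left(-2\right) 3 = -6$)
$E{\left(X \right)} = 0$ ($E{\left(X \right)} = \left(- \frac{1}{8}\right) 0 = 0$)
$I{\left(W,x \right)} = \frac{1}{2 W}$
$M = \frac{17}{2}$ ($M = 9 - \frac{1}{2 \cdot 1} = 9 - \frac{1}{2} \cdot 1 = 9 - \frac{1}{2} = \frac{17}{2} \approx 8.5$)
$z{\left(c,D \right)} = \frac{c}{\frac{17}{2} + D}$ ($z{\left(c,D \right)} = \frac{c + 0}{D + \frac{17}{2}} = \frac{c}{\frac{17}{2} + D}$)
$B{\left(-5 - 10,-5 \right)} - z{\left(17,-21 \right)} = -6 - 2 \cdot 17 \frac{1}{17 + 2 \left(-21\right)} = -6 - 2 \cdot 17 \frac{1}{17 - 42} = -6 - 2 \cdot 17 \frac{1}{-25} = -6 - 2 \cdot 17 \left(- \frac{1}{25}\right) = -6 - - \frac{34}{25} = -6 + \frac{34}{25} = - \frac{116}{25}$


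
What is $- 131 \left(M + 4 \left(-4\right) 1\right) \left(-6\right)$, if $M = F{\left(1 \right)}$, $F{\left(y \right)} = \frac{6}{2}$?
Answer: $-10218$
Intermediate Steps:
$F{\left(y \right)} = 3$ ($F{\left(y \right)} = 6 \cdot \frac{1}{2} = 3$)
$M = 3$
$- 131 \left(M + 4 \left(-4\right) 1\right) \left(-6\right) = - 131 \left(3 + 4 \left(-4\right) 1\right) \left(-6\right) = - 131 \left(3 - 16\right) \left(-6\right) = - 131 \left(\left(-13\right) \left(-6\right)\right) = \left(-131\right) 78 = -10218$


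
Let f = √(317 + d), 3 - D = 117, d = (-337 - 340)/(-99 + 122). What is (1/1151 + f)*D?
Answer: -114/1151 - 114*√152122/23 ≈ -1933.3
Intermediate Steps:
d = -677/23 ≈ -29.435
D = -114 (D = 3 - 1*117 = 3 - 117 = -114)
f = √152122/23 (f = √(317 - 677/23) = √(6614/23) = √152122/23 ≈ 16.958)
(1/1151 + f)*D = (1/1151 + √152122/23)*(-114) = -114/1151 - 114*√152122/23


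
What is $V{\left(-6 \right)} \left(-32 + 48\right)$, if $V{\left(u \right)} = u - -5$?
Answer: $-16$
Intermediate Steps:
$V{\left(u \right)} = 5 + u$ ($V{\left(u \right)} = u + 5 = 5 + u$)
$V{\left(-6 \right)} \left(-32 + 48\right) = \left(5 - 6\right) \left(-32 + 48\right) = \left(-1\right) 16 = -16$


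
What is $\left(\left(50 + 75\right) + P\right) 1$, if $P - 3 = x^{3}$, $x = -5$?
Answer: $3$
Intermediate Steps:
$P = -122$ ($P = 3 + \left(-5\right)^{3} = 3 - 125 = -122$)
$\left(\left(50 + 75\right) + P\right) 1 = \left(\left(50 + 75\right) - 122\right) 1 = \left(125 - 122\right) 1 = 3 \cdot 1 = 3$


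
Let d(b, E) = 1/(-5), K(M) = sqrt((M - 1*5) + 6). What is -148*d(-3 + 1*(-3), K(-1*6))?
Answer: 148/5 ≈ 29.600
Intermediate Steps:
K(M) = sqrt(1 + M) (K(M) = sqrt((M - 5) + 6) = sqrt((-5 + M) + 6) = sqrt(1 + M))
d(b, E) = -1/5
-148*d(-3 + 1*(-3), K(-1*6)) = -148*(-1/5) = 148/5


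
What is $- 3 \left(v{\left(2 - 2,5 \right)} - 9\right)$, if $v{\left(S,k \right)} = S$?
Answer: $27$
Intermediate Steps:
$- 3 \left(v{\left(2 - 2,5 \right)} - 9\right) = - 3 \left(\left(2 - 2\right) - 9\right) = - 3 \left(0 - 9\right) = \left(-3\right) \left(-9\right) = 27$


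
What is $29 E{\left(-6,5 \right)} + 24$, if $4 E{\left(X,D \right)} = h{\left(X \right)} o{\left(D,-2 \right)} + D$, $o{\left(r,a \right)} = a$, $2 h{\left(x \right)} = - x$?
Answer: $\frac{67}{4} \approx 16.75$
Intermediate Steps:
$h{\left(x \right)} = - \frac{x}{2}$ ($h{\left(x \right)} = \frac{\left(-1\right) x}{2} = - \frac{x}{2}$)
$E{\left(X,D \right)} = \frac{D}{4} + \frac{X}{4}$ ($E{\left(X,D \right)} = \frac{- \frac{X}{2} \left(-2\right) + D}{4} = \frac{X + D}{4} = \frac{D + X}{4} = \frac{D}{4} + \frac{X}{4}$)
$29 E{\left(-6,5 \right)} + 24 = 29 \left(\frac{1}{4} \cdot 5 + \frac{1}{4} \left(-6\right)\right) + 24 = 29 \left(\frac{5}{4} - \frac{3}{2}\right) + 24 = 29 \left(- \frac{1}{4}\right) + 24 = - \frac{29}{4} + 24 = \frac{67}{4}$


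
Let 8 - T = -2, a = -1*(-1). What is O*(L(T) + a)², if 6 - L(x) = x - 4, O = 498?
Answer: 498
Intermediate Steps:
a = 1
T = 10 (T = 8 - 1*(-2) = 8 + 2 = 10)
L(x) = 10 - x (L(x) = 6 - (x - 4) = 6 - (-4 + x) = 6 + (4 - x) = 10 - x)
O*(L(T) + a)² = 498*((10 - 1*10) + 1)² = 498*((10 - 10) + 1)² = 498*(0 + 1)² = 498*1² = 498*1 = 498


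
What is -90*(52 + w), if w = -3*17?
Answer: -90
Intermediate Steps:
w = -51
-90*(52 + w) = -90*(52 - 51) = -90*1 = -90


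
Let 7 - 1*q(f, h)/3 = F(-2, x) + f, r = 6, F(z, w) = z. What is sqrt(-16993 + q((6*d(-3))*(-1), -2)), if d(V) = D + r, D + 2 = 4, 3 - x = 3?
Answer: I*sqrt(16822) ≈ 129.7*I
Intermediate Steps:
x = 0 (x = 3 - 1*3 = 3 - 3 = 0)
D = 2 (D = -2 + 4 = 2)
d(V) = 8 (d(V) = 2 + 6 = 8)
q(f, h) = 27 - 3*f (q(f, h) = 21 - 3*(-2 + f) = 21 + (6 - 3*f) = 27 - 3*f)
sqrt(-16993 + q((6*d(-3))*(-1), -2)) = sqrt(-16993 + (27 - 3*6*8*(-1))) = sqrt(-16993 + (27 - 144*(-1))) = sqrt(-16993 + (27 - 3*(-48))) = sqrt(-16993 + (27 + 144)) = sqrt(-16993 + 171) = sqrt(-16822) = I*sqrt(16822)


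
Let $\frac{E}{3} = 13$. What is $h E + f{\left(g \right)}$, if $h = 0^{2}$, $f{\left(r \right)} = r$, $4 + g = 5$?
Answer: $1$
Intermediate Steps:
$E = 39$ ($E = 3 \cdot 13 = 39$)
$g = 1$ ($g = -4 + 5 = 1$)
$h = 0$
$h E + f{\left(g \right)} = 0 \cdot 39 + 1 = 0 + 1 = 1$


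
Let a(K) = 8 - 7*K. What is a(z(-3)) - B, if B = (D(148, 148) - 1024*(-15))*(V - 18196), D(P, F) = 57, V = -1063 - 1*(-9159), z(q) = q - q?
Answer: 155711708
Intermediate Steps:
z(q) = 0
V = 8096 (V = -1063 + 9159 = 8096)
B = -155711700 (B = (57 - 1024*(-15))*(8096 - 18196) = (57 + 15360)*(-10100) = 15417*(-10100) = -155711700)
a(z(-3)) - B = (8 - 7*0) - 1*(-155711700) = (8 + 0) + 155711700 = 8 + 155711700 = 155711708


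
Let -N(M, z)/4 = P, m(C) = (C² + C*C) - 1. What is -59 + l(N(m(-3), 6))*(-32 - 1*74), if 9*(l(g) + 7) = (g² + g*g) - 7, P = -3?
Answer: -23639/9 ≈ -2626.6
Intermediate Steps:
m(C) = -1 + 2*C² (m(C) = (C² + C²) - 1 = 2*C² - 1 = -1 + 2*C²)
N(M, z) = 12 (N(M, z) = -4*(-3) = 12)
l(g) = -70/9 + 2*g²/9 (l(g) = -7 + ((g² + g*g) - 7)/9 = -7 + ((g² + g²) - 7)/9 = -7 + (2*g² - 7)/9 = -7 + (-7 + 2*g²)/9 = -7 + (-7/9 + 2*g²/9) = -70/9 + 2*g²/9)
-59 + l(N(m(-3), 6))*(-32 - 1*74) = -59 + (-70/9 + (2/9)*12²)*(-32 - 1*74) = -59 + (-70/9 + (2/9)*144)*(-32 - 74) = -59 + (-70/9 + 32)*(-106) = -59 + (218/9)*(-106) = -59 - 23108/9 = -23639/9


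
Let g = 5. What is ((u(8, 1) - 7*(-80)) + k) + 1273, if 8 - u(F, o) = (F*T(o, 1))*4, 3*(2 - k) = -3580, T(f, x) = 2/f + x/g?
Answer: 44489/15 ≈ 2965.9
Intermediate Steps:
T(f, x) = 2/f + x/5
k = 3586/3 (k = 2 - 1/3*(-3580) = 2 + 3580/3 = 3586/3 ≈ 1195.3)
u(F, o) = 8 - 4*F*(1/5 + 2/o) (u(F, o) = 8 - F*(2/o + (1/5)*1)*4 = 8 - F*(2/o + 1/5)*4 = 8 - F*(1/5 + 2/o)*4 = 8 - 4*F*(1/5 + 2/o))
((u(8, 1) - 7*(-80)) + k) + 1273 = (((8 - 4/5*8 - 8*8/1) - 7*(-80)) + 3586/3) + 1273 = (((8 - 32/5 - 8*8*1) + 560) + 3586/3) + 1273 = (((8 - 32/5 - 64) + 560) + 3586/3) + 1273 = ((-312/5 + 560) + 3586/3) + 1273 = (2488/5 + 3586/3) + 1273 = 25394/15 + 1273 = 44489/15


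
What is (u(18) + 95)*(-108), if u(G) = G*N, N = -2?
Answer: -6372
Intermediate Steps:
u(G) = -2*G (u(G) = G*(-2) = -2*G)
(u(18) + 95)*(-108) = (-2*18 + 95)*(-108) = (-36 + 95)*(-108) = 59*(-108) = -6372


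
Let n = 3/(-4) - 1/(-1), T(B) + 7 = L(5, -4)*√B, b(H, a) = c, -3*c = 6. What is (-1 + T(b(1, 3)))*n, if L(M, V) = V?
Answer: -2 - I*√2 ≈ -2.0 - 1.4142*I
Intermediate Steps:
c = -2 (c = -⅓*6 = -2)
b(H, a) = -2
T(B) = -7 - 4*√B
n = ¼ (n = 3*(-¼) - 1*(-1) = -¾ + 1 = ¼ ≈ 0.25000)
(-1 + T(b(1, 3)))*n = (-1 + (-7 - 4*I*√2))*(¼) = (-8 - 4*I*√2)*(¼) = -2 - I*√2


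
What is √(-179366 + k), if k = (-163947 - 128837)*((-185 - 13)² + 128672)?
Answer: 15*I*√218451494 ≈ 2.217e+5*I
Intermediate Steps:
k = -49151406784 (k = -292784*((-198)² + 128672) = -292784*(39204 + 128672) = -292784*167876 = -49151406784)
√(-179366 + k) = √(-179366 - 49151406784) = √(-49151586150) = 15*I*√218451494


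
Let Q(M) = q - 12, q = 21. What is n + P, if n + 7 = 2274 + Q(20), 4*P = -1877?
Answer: 7227/4 ≈ 1806.8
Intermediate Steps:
P = -1877/4 (P = (¼)*(-1877) = -1877/4 ≈ -469.25)
Q(M) = 9 (Q(M) = 21 - 12 = 9)
n = 2276 (n = -7 + (2274 + 9) = -7 + 2283 = 2276)
n + P = 2276 - 1877/4 = 7227/4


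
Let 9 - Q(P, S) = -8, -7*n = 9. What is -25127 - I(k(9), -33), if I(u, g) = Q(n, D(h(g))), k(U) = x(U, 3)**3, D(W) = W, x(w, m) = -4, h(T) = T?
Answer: -25144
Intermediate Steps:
n = -9/7 (n = -1/7*9 = -9/7 ≈ -1.2857)
Q(P, S) = 17 (Q(P, S) = 9 - 1*(-8) = 9 + 8 = 17)
k(U) = -64 (k(U) = (-4)**3 = -64)
I(u, g) = 17
-25127 - I(k(9), -33) = -25127 - 1*17 = -25127 - 17 = -25144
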